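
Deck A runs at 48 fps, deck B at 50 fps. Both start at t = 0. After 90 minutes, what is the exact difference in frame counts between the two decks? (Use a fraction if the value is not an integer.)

90 min = 5400 s.
A emits 48 × 5400 = 259200 frames; B emits 50 × 5400 = 270000.
Difference = 10800 frames; B is ahead of A.

10800 frames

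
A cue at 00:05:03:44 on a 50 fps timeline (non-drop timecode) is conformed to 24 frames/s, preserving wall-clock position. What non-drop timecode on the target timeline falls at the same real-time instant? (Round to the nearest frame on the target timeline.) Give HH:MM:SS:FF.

00:05:03:21

Source frame index: (0×3600 + 5×60 + 3) × 50 + 44 = 15194.
Real time: 15194 / (50) = 7597/25 s.
Target frame: (7597/25) × (24) = 182328/25 ≈ 7293.120 → 7293.
At 24 labels/s: frame 7293 → 00:05:03:21.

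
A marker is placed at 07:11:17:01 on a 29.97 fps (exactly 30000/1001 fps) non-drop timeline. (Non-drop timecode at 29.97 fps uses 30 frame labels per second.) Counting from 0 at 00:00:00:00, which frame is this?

Total seconds to the label: (7 × 3600 + 11 × 60 + 17) = 25877.
Frame index = 25877 × 30 + 1 = 776311.

776311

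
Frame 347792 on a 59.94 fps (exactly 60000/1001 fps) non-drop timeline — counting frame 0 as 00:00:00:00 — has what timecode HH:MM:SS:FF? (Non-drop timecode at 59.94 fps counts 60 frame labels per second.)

01:36:36:32

347792 ÷ 60 = 5796 full seconds, remainder 32 frames.
5796 s = 1 h 36 min 36 s.
Timecode: 01:36:36:32.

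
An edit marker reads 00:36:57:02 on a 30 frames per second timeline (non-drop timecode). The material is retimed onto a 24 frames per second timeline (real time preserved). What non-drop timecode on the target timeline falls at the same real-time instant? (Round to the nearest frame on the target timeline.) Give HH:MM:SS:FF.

Source frame index: (0×3600 + 36×60 + 57) × 30 + 2 = 66512.
Real time: 66512 / (30) = 33256/15 s.
Target frame: (33256/15) × (24) = 266048/5 ≈ 53209.600 → 53210.
At 24 labels/s: frame 53210 → 00:36:57:02.

00:36:57:02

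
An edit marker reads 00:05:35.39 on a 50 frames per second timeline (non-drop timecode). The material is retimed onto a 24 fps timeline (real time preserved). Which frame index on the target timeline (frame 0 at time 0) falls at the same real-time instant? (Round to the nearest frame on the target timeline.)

frame 8059

Source frame index: (0×3600 + 5×60 + 35) × 50 + 39 = 16789.
Real time: 16789 / (50) = 16789/50 s.
Target frame: (16789/50) × (24) = 201468/25 ≈ 8058.720 → 8059.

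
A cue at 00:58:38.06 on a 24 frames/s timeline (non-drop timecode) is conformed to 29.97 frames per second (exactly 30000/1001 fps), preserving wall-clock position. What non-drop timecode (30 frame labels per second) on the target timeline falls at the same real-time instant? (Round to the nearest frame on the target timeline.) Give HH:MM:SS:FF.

Source frame index: (0×3600 + 58×60 + 38) × 24 + 6 = 84438.
Real time: 84438 / (24) = 14073/4 s.
Target frame: (14073/4) × (30000/1001) = 105547500/1001 ≈ 105442.058 → 105442.
At 30 labels/s: frame 105442 → 00:58:34:22.

00:58:34:22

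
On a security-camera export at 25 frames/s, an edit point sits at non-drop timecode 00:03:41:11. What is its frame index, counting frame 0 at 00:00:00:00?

Total seconds to the label: (0 × 3600 + 3 × 60 + 41) = 221.
Frame index = 221 × 25 + 11 = 5536.

5536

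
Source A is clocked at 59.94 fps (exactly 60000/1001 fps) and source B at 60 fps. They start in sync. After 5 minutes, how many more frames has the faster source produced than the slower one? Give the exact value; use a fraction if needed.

18000/1001 frames

5 min = 300 s.
A emits 60000/1001 × 300 = 18000000/1001 frames; B emits 60 × 300 = 18000.
Difference = 18000/1001 frames (≈ 17.9820); B is ahead of A.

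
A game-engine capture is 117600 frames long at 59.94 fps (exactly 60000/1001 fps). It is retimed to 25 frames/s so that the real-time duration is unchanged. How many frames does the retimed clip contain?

49049 frames

Target frames = source frames × (target rate / source rate) = 117600 × (25)/(60000/1001) = 117600 × 1001/2400 = 49049.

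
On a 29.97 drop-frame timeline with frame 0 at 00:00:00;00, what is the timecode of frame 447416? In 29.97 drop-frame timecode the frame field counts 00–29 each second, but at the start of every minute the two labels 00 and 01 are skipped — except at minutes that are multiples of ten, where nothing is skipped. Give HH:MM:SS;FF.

04:08:48;24

Each 10-minute DF block holds 10 × 60 × 30 − 9 × 2 = 17982 frames. 447416 ÷ 17982 → 24 full blocks, remainder 15848.
Within the partial block the first minute is 1800 frames and each further minute 1798, so 8 further minute boundaries passed. Total skipped labels = 18 × 24 + 2 × 8 = 448.
Non-drop label index = 447416 + 448 = 447864; at 30 labels/s that is 04:08:48:24, i.e. DF 04:08:48;24.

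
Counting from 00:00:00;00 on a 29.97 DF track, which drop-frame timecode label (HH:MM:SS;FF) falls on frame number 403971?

03:44:39;05

Each 10-minute DF block holds 10 × 60 × 30 − 9 × 2 = 17982 frames. 403971 ÷ 17982 → 22 full blocks, remainder 8367.
Within the partial block the first minute is 1800 frames and each further minute 1798, so 4 further minute boundaries passed. Total skipped labels = 18 × 22 + 2 × 4 = 404.
Non-drop label index = 403971 + 404 = 404375; at 30 labels/s that is 03:44:39:05, i.e. DF 03:44:39;05.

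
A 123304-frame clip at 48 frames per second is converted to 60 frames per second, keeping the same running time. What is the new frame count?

154130 frames

Target frames = source frames × (target rate / source rate) = 123304 × (60)/(48) = 123304 × 5/4 = 154130.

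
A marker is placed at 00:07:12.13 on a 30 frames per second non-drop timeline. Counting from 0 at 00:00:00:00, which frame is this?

frame 12973

Total seconds to the label: (0 × 3600 + 7 × 60 + 12) = 432.
Frame index = 432 × 30 + 13 = 12973.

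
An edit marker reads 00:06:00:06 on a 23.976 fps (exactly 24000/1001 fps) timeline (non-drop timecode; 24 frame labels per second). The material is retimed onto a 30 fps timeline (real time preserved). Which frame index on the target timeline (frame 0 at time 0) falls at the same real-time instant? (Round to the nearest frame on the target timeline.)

frame 10818

Source frame index: (0×3600 + 6×60 + 0) × 24 + 6 = 8646.
Real time: 8646 / (24000/1001) = 1442441/4000 s.
Target frame: (1442441/4000) × (30) = 4327323/400 ≈ 10818.308 → 10818.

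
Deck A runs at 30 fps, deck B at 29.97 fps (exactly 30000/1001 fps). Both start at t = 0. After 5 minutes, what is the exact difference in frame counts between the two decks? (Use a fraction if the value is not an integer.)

5 min = 300 s.
A emits 30 × 300 = 9000 frames; B emits 30000/1001 × 300 = 9000000/1001.
Difference = 9000/1001 frames (≈ 8.9910); B is behind A.

9000/1001 frames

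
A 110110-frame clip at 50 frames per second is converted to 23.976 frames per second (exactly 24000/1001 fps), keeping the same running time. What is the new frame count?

52800 frames

Target frames = source frames × (target rate / source rate) = 110110 × (24000/1001)/(50) = 110110 × 480/1001 = 52800.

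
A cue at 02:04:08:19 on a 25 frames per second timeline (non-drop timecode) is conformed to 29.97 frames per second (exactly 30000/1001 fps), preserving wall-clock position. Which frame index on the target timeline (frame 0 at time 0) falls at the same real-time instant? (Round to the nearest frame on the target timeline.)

Source frame index: (2×3600 + 4×60 + 8) × 25 + 19 = 186219.
Real time: 186219 / (25) = 186219/25 s.
Target frame: (186219/25) × (30000/1001) = 20314800/91 ≈ 223239.560 → 223240.

frame 223240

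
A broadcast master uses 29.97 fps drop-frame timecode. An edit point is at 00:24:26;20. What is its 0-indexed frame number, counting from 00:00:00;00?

Complete 10-minute blocks: 2, each 17982 frames → 35964.
Remaining 4 whole minutes in the current block: 1800 + 3 × 1798 = 7194 frames.
Within the current minute: 26 × 30 + 20 − 2 = 798 (labels ;00/;01 skipped at this minute). Total = 35964 + 7194 + 798 = 43956.

43956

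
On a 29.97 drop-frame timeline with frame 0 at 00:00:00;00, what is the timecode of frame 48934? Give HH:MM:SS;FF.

Each 10-minute DF block holds 10 × 60 × 30 − 9 × 2 = 17982 frames. 48934 ÷ 17982 → 2 full blocks, remainder 12970.
Within the partial block the first minute is 1800 frames and each further minute 1798, so 7 further minute boundaries passed. Total skipped labels = 18 × 2 + 2 × 7 = 50.
Non-drop label index = 48934 + 50 = 48984; at 30 labels/s that is 00:27:12:24, i.e. DF 00:27:12;24.

00:27:12;24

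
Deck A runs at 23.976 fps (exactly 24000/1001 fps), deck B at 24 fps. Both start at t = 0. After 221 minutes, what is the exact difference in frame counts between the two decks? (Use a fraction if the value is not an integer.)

24480/77 frames

221 min = 13260 s.
A emits 24000/1001 × 13260 = 24480000/77 frames; B emits 24 × 13260 = 318240.
Difference = 24480/77 frames (≈ 317.9221); B is ahead of A.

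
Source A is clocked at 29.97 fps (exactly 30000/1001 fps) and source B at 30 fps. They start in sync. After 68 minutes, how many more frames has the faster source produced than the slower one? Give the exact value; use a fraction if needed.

122400/1001 frames

68 min = 4080 s.
A emits 30000/1001 × 4080 = 122400000/1001 frames; B emits 30 × 4080 = 122400.
Difference = 122400/1001 frames (≈ 122.2777); B is ahead of A.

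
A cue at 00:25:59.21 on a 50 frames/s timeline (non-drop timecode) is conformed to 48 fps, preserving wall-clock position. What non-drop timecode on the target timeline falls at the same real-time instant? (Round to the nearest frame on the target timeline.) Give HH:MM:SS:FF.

Source frame index: (0×3600 + 25×60 + 59) × 50 + 21 = 77971.
Real time: 77971 / (50) = 77971/50 s.
Target frame: (77971/50) × (48) = 1871304/25 ≈ 74852.160 → 74852.
At 48 labels/s: frame 74852 → 00:25:59:20.

00:25:59:20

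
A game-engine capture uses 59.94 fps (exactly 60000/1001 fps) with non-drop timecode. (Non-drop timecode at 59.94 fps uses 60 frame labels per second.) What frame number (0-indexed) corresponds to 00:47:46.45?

frame 172005

Total seconds to the label: (0 × 3600 + 47 × 60 + 46) = 2866.
Frame index = 2866 × 60 + 45 = 172005.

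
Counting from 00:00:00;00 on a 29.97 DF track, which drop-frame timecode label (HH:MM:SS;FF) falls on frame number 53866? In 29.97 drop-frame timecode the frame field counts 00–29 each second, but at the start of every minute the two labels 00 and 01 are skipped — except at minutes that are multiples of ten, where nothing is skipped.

Ten DF minutes hold 17982 frames, so frame 53866 lies in block 2 (frames 35964–53945) with 17902 frames into that block.
The block's first minute is 1800 frames and the rest 1798 each; 17902 frames reaches minute 9, so 2 × 18 + 9 × 2 = 54 labels have been skipped so far.
Adding those back, label number 53866 + 54 = 53920 at 30 labels/s is 1797 s + 10 f = 0 h 29 min 57 s frame 10, i.e. 00:29:57;10.

00:29:57;10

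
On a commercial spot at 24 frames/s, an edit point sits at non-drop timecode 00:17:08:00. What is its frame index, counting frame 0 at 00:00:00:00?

Total seconds to the label: (0 × 3600 + 17 × 60 + 8) = 1028.
Frame index = 1028 × 24 + 0 = 24672.

24672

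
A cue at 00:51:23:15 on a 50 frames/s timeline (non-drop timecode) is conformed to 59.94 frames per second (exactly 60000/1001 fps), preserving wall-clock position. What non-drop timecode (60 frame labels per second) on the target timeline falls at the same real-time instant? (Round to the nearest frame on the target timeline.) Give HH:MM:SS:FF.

Source frame index: (0×3600 + 51×60 + 23) × 50 + 15 = 154165.
Real time: 154165 / (50) = 30833/10 s.
Target frame: (30833/10) × (60000/1001) = 16818000/91 ≈ 184813.187 → 184813.
At 60 labels/s: frame 184813 → 00:51:20:13.

00:51:20:13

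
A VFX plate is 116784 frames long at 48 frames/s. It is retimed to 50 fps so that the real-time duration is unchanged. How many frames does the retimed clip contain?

121650 frames

Target frames = source frames × (target rate / source rate) = 116784 × (50)/(48) = 116784 × 25/24 = 121650.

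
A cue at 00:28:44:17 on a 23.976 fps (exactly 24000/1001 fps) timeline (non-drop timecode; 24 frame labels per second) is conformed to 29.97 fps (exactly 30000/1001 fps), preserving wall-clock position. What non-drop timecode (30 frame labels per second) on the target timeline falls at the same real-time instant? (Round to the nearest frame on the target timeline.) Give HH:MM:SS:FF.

Source frame index: (0×3600 + 28×60 + 44) × 24 + 17 = 41393.
Real time: 41393 / (24000/1001) = 41434393/24000 s.
Target frame: (41434393/24000) × (30000/1001) = 206965/4 ≈ 51741.250 → 51741.
At 30 labels/s: frame 51741 → 00:28:44:21.

00:28:44:21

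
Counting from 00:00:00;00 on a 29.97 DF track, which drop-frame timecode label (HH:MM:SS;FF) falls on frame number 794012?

07:21:33;16

Each 10-minute DF block holds 10 × 60 × 30 − 9 × 2 = 17982 frames. 794012 ÷ 17982 → 44 full blocks, remainder 2804.
Within the partial block the first minute is 1800 frames and each further minute 1798, so 1 further minute boundary passed. Total skipped labels = 18 × 44 + 2 × 1 = 794.
Non-drop label index = 794012 + 794 = 794806; at 30 labels/s that is 07:21:33:16, i.e. DF 07:21:33;16.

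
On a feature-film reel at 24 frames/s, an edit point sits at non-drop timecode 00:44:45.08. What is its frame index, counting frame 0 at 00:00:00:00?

64448

Total seconds to the label: (0 × 3600 + 44 × 60 + 45) = 2685.
Frame index = 2685 × 24 + 8 = 64448.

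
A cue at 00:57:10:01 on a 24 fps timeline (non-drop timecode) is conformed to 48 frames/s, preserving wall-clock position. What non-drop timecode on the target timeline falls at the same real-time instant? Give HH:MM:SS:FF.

Source frame index: (0×3600 + 57×60 + 10) × 24 + 1 = 82321.
Real time: 82321 / (24) = 82321/24 s.
Target frame: (82321/24) × (48) = 164642.
At 48 labels/s: frame 164642 → 00:57:10:02.

00:57:10:02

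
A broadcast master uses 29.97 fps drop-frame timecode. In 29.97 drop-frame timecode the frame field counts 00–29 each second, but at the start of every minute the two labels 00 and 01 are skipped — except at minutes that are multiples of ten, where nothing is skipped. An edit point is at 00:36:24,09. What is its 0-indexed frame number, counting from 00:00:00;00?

Complete 10-minute blocks: 3, each 17982 frames → 53946.
Remaining 6 whole minutes in the current block: 1800 + 5 × 1798 = 10790 frames.
Within the current minute: 24 × 30 + 9 − 2 = 727 (labels ;00/;01 skipped at this minute). Total = 53946 + 10790 + 727 = 65463.

65463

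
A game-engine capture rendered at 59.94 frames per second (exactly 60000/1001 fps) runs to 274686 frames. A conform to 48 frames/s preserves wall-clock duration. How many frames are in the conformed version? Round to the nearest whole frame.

219969 frames

Frames at target rate = 274686 × (48) / (60000/1001) = 137480343/625 ≈ 219968.549.
Nearest whole frame: 219969.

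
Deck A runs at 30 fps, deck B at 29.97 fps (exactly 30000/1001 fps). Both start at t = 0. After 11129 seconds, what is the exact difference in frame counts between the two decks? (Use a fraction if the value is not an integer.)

A emits 30 × 11129 = 333870 frames; B emits 30000/1001 × 11129 = 333870000/1001.
Difference = 333870/1001 frames (≈ 333.5365); B is behind A.

333870/1001 frames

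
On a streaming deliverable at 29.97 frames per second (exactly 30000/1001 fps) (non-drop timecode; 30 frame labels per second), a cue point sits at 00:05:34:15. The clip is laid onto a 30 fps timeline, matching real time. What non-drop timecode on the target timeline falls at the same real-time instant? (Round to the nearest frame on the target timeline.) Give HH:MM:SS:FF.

00:05:34:25

Source frame index: (0×3600 + 5×60 + 34) × 30 + 15 = 10035.
Real time: 10035 / (30000/1001) = 669669/2000 s.
Target frame: (669669/2000) × (30) = 2009007/200 ≈ 10045.035 → 10045.
At 30 labels/s: frame 10045 → 00:05:34:25.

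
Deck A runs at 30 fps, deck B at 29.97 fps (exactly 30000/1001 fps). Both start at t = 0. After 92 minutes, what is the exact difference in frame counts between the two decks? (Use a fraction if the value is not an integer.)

165600/1001 frames

92 min = 5520 s.
A emits 30 × 5520 = 165600 frames; B emits 30000/1001 × 5520 = 165600000/1001.
Difference = 165600/1001 frames (≈ 165.4346); B is behind A.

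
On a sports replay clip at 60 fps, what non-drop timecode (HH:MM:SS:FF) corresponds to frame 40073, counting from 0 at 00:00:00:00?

00:11:07:53

40073 ÷ 60 = 667 full seconds, remainder 53 frames.
667 s = 0 h 11 min 7 s.
Timecode: 00:11:07:53.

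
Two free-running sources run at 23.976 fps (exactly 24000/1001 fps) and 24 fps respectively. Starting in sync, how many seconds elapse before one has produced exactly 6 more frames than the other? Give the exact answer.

250.25 seconds

The gap grows by |24 − 24000/1001| = 24/1001 frames per second.
Time for a 6-frame gap: 6 ÷ (24/1001) = 250.25 s.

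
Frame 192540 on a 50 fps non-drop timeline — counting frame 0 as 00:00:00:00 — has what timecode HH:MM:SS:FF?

192540 ÷ 50 = 3850 full seconds, remainder 40 frames.
3850 s = 1 h 4 min 10 s.
Timecode: 01:04:10:40.

01:04:10:40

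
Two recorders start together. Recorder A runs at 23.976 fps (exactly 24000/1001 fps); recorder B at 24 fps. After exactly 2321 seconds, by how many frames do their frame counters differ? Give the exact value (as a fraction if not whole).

5064/91 frames

A emits 24000/1001 × 2321 = 5064000/91 frames; B emits 24 × 2321 = 55704.
Difference = 5064/91 frames (≈ 55.6484); B is ahead of A.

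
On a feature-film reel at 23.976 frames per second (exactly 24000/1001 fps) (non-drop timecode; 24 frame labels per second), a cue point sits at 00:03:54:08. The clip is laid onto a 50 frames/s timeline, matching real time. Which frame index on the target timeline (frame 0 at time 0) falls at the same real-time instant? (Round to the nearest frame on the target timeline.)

frame 11728

Source frame index: (0×3600 + 3×60 + 54) × 24 + 8 = 5624.
Real time: 5624 / (24000/1001) = 703703/3000 s.
Target frame: (703703/3000) × (50) = 703703/60 ≈ 11728.383 → 11728.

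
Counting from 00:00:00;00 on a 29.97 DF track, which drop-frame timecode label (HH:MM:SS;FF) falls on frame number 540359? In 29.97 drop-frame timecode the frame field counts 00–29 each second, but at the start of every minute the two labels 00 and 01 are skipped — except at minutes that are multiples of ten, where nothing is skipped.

05:00:29;29

Each 10-minute DF block holds 10 × 60 × 30 − 9 × 2 = 17982 frames. 540359 ÷ 17982 → 30 full blocks, remainder 899.
Within the partial block the first minute is 1800 frames and each further minute 1798, so 0 further minute boundaries passed. Total skipped labels = 18 × 30 + 2 × 0 = 540.
Non-drop label index = 540359 + 540 = 540899; at 30 labels/s that is 05:00:29:29, i.e. DF 05:00:29;29.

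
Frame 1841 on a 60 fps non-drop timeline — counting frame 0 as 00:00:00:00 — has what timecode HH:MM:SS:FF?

1841 ÷ 60 = 30 full seconds, remainder 41 frames.
30 s = 0 h 0 min 30 s.
Timecode: 00:00:30:41.

00:00:30:41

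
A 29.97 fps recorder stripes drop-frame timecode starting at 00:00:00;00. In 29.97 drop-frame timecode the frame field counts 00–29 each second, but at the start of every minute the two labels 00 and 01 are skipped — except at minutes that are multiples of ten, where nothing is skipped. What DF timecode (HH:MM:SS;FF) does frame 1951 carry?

Ten DF minutes hold 17982 frames, so frame 1951 lies in block 0 (frames 0–17981) with 1951 frames into that block.
The block's first minute is 1800 frames and the rest 1798 each; 1951 frames reaches minute 1, so 0 × 18 + 1 × 2 = 2 labels have been skipped so far.
Adding those back, label number 1951 + 2 = 1953 at 30 labels/s is 65 s + 3 f = 0 h 1 min 5 s frame 3, i.e. 00:01:05;03.

00:01:05;03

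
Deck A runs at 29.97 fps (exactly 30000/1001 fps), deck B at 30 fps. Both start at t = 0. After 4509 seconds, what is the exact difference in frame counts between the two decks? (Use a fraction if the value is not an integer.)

135270/1001 frames

A emits 30000/1001 × 4509 = 135270000/1001 frames; B emits 30 × 4509 = 135270.
Difference = 135270/1001 frames (≈ 135.1349); B is ahead of A.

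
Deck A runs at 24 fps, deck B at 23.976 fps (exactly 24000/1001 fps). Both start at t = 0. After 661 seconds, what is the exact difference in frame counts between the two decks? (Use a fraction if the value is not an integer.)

15864/1001 frames

A emits 24 × 661 = 15864 frames; B emits 24000/1001 × 661 = 15864000/1001.
Difference = 15864/1001 frames (≈ 15.8482); B is behind A.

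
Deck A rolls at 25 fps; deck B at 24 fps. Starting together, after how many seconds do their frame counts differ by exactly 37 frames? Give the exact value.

The gap grows by |24 − 25| = 1 frame per second.
Time for a 37-frame gap: 37 ÷ (1) = 37 s.

37 seconds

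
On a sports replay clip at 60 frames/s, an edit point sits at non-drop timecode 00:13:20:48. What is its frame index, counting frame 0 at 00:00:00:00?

frame 48048

Total seconds to the label: (0 × 3600 + 13 × 60 + 20) = 800.
Frame index = 800 × 60 + 48 = 48048.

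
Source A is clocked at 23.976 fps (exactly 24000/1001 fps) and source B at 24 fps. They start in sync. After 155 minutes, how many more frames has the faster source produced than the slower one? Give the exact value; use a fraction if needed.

155 min = 9300 s.
A emits 24000/1001 × 9300 = 223200000/1001 frames; B emits 24 × 9300 = 223200.
Difference = 223200/1001 frames (≈ 222.9770); B is ahead of A.

223200/1001 frames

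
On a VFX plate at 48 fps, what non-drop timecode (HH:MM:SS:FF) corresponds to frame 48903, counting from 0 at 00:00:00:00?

00:16:58:39

48903 ÷ 48 = 1018 full seconds, remainder 39 frames.
1018 s = 0 h 16 min 58 s.
Timecode: 00:16:58:39.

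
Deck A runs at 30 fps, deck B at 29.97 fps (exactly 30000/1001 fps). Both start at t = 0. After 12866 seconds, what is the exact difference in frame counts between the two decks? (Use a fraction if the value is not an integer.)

55140/143 frames

A emits 30 × 12866 = 385980 frames; B emits 30000/1001 × 12866 = 55140000/143.
Difference = 55140/143 frames (≈ 385.5944); B is behind A.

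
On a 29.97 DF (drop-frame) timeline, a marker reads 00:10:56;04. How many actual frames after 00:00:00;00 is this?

Complete 10-minute blocks: 1, each 17982 frames → 17982.
Remaining 0 whole minutes in the current block: 0 frames.
Within the current minute: 56 × 30 + 4 = 1684. Total = 17982 + 0 + 1684 = 19666.

19666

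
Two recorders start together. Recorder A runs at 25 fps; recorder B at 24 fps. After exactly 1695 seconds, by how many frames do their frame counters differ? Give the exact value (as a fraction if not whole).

A emits 25 × 1695 = 42375 frames; B emits 24 × 1695 = 40680.
Difference = 1695 frames; B is behind A.

1695 frames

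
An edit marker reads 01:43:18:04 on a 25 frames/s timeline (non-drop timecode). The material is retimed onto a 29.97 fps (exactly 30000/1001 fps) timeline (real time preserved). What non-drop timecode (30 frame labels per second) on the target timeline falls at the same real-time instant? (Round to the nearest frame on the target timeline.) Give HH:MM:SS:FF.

01:43:11:29

Source frame index: (1×3600 + 43×60 + 18) × 25 + 4 = 154954.
Real time: 154954 / (25) = 154954/25 s.
Target frame: (154954/25) × (30000/1001) = 185944800/1001 ≈ 185759.041 → 185759.
At 30 labels/s: frame 185759 → 01:43:11:29.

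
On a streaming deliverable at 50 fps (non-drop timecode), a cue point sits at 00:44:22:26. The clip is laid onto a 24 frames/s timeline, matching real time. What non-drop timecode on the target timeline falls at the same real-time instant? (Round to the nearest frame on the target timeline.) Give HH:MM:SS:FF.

00:44:22:12

Source frame index: (0×3600 + 44×60 + 22) × 50 + 26 = 133126.
Real time: 133126 / (50) = 66563/25 s.
Target frame: (66563/25) × (24) = 1597512/25 ≈ 63900.480 → 63900.
At 24 labels/s: frame 63900 → 00:44:22:12.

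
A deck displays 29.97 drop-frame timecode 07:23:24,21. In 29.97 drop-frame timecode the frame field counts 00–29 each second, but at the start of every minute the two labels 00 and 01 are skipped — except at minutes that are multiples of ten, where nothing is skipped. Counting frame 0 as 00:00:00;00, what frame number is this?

Complete 10-minute blocks: 44, each 17982 frames → 791208.
Remaining 3 whole minutes in the current block: 1800 + 2 × 1798 = 5396 frames.
Within the current minute: 24 × 30 + 21 − 2 = 739 (labels ;00/;01 skipped at this minute). Total = 791208 + 5396 + 739 = 797343.

797343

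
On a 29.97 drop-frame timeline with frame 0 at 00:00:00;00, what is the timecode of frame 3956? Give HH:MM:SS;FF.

00:02:12;00

Ten DF minutes hold 17982 frames, so frame 3956 lies in block 0 (frames 0–17981) with 3956 frames into that block.
The block's first minute is 1800 frames and the rest 1798 each; 3956 frames reaches minute 2, so 0 × 18 + 2 × 2 = 4 labels have been skipped so far.
Adding those back, label number 3956 + 4 = 3960 at 30 labels/s is 132 s + 0 f = 0 h 2 min 12 s frame 0, i.e. 00:02:12;00.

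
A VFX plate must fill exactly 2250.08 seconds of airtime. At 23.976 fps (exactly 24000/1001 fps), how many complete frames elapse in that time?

Frames = 2250.08 × 24000/1001 = 7714560/143 ≈ 53947.9720.
Complete frames: 53947.

53947 frames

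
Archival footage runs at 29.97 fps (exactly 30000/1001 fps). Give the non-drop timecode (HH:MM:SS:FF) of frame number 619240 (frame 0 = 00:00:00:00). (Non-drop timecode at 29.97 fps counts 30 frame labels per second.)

619240 ÷ 30 = 20641 full seconds, remainder 10 frames.
20641 s = 5 h 44 min 1 s.
Timecode: 05:44:01:10.

05:44:01:10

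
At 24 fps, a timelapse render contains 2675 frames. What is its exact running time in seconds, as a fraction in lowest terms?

Running time = 2675 ÷ (24) = 2675 × 1/24 = 2675/24 s.

2675/24 seconds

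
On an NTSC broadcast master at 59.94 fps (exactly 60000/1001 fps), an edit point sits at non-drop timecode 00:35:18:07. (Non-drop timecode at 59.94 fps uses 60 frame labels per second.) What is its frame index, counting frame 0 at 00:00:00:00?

frame 127087

Total seconds to the label: (0 × 3600 + 35 × 60 + 18) = 2118.
Frame index = 2118 × 60 + 7 = 127087.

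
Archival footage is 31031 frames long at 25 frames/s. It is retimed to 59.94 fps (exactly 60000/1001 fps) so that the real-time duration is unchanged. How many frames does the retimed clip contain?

74400 frames

Target frames = source frames × (target rate / source rate) = 31031 × (60000/1001)/(25) = 31031 × 2400/1001 = 74400.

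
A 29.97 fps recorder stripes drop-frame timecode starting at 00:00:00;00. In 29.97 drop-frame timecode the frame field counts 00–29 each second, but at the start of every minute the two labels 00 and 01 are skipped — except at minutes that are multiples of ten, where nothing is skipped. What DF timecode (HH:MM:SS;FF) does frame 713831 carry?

Each 10-minute DF block holds 10 × 60 × 30 − 9 × 2 = 17982 frames. 713831 ÷ 17982 → 39 full blocks, remainder 12533.
Within the partial block the first minute is 1800 frames and each further minute 1798, so 6 further minute boundaries passed. Total skipped labels = 18 × 39 + 2 × 6 = 714.
Non-drop label index = 713831 + 714 = 714545; at 30 labels/s that is 06:36:58:05, i.e. DF 06:36:58;05.

06:36:58;05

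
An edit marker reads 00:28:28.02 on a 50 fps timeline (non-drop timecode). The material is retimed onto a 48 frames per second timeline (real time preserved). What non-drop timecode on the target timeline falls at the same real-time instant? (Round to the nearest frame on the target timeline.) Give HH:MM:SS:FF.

00:28:28:02

Source frame index: (0×3600 + 28×60 + 28) × 50 + 2 = 85402.
Real time: 85402 / (50) = 42701/25 s.
Target frame: (42701/25) × (48) = 2049648/25 ≈ 81985.920 → 81986.
At 48 labels/s: frame 81986 → 00:28:28:02.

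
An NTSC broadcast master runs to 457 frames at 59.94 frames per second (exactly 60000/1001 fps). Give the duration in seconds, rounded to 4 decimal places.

7.6243 seconds

Running time = 457 × 1001/60000 = 457457/60000 s ≈ 7.6243 s.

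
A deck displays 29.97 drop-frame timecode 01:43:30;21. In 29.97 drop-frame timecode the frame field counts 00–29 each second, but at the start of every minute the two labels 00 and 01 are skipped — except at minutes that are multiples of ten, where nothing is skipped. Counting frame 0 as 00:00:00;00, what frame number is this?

186135

Complete 10-minute blocks: 10, each 17982 frames → 179820.
Remaining 3 whole minutes in the current block: 1800 + 2 × 1798 = 5396 frames.
Within the current minute: 30 × 30 + 21 − 2 = 919 (labels ;00/;01 skipped at this minute). Total = 179820 + 5396 + 919 = 186135.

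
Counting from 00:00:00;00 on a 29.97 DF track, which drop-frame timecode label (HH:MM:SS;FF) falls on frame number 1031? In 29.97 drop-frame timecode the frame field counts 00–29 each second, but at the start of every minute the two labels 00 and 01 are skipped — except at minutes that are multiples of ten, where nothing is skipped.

00:00:34;11

Ten DF minutes hold 17982 frames, so frame 1031 lies in block 0 (frames 0–17981) with 1031 frames into that block.
The block's first minute is 1800 frames and the rest 1798 each; 1031 frames reaches minute 0, so 0 × 18 + 0 × 2 = 0 labels have been skipped so far.
Adding those back, label number 1031 + 0 = 1031 at 30 labels/s is 34 s + 11 f = 0 h 0 min 34 s frame 11, i.e. 00:00:34;11.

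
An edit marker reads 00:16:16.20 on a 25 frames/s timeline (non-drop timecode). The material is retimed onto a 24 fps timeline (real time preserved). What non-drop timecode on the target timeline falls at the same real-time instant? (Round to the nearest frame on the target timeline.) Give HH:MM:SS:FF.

Source frame index: (0×3600 + 16×60 + 16) × 25 + 20 = 24420.
Real time: 24420 / (25) = 4884/5 s.
Target frame: (4884/5) × (24) = 117216/5 ≈ 23443.200 → 23443.
At 24 labels/s: frame 23443 → 00:16:16:19.

00:16:16:19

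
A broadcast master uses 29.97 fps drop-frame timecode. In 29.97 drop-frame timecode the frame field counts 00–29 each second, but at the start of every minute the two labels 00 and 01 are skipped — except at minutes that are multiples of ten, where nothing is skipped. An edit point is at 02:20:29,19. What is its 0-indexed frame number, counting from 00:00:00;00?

252637

Complete 10-minute blocks: 14, each 17982 frames → 251748.
Remaining 0 whole minutes in the current block: 0 frames.
Within the current minute: 29 × 30 + 19 = 889. Total = 251748 + 0 + 889 = 252637.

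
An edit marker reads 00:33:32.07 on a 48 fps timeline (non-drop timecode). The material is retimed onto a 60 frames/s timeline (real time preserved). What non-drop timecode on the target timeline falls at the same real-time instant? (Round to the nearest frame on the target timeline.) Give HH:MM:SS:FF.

00:33:32:09

Source frame index: (0×3600 + 33×60 + 32) × 48 + 7 = 96583.
Real time: 96583 / (48) = 96583/48 s.
Target frame: (96583/48) × (60) = 482915/4 ≈ 120728.750 → 120729.
At 60 labels/s: frame 120729 → 00:33:32:09.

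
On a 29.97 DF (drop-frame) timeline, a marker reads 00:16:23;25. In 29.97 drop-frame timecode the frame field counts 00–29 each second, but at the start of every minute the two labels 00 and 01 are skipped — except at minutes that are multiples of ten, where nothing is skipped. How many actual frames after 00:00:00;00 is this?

29485

Complete 10-minute blocks: 1, each 17982 frames → 17982.
Remaining 6 whole minutes in the current block: 1800 + 5 × 1798 = 10790 frames.
Within the current minute: 23 × 30 + 25 − 2 = 713 (labels ;00/;01 skipped at this minute). Total = 17982 + 10790 + 713 = 29485.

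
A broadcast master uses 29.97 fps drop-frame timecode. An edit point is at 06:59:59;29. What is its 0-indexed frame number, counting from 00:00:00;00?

755243

Complete 10-minute blocks: 41, each 17982 frames → 737262.
Remaining 9 whole minutes in the current block: 1800 + 8 × 1798 = 16184 frames.
Within the current minute: 59 × 30 + 29 − 2 = 1797 (labels ;00/;01 skipped at this minute). Total = 737262 + 16184 + 1797 = 755243.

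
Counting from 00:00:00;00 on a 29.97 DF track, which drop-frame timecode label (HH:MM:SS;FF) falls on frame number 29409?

Ten DF minutes hold 17982 frames, so frame 29409 lies in block 1 (frames 17982–35963) with 11427 frames into that block.
The block's first minute is 1800 frames and the rest 1798 each; 11427 frames reaches minute 6, so 1 × 18 + 6 × 2 = 30 labels have been skipped so far.
Adding those back, label number 29409 + 30 = 29439 at 30 labels/s is 981 s + 9 f = 0 h 16 min 21 s frame 9, i.e. 00:16:21;09.

00:16:21;09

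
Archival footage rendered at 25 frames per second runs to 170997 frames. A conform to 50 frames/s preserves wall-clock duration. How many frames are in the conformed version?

341994 frames

Target frames = source frames × (target rate / source rate) = 170997 × (50)/(25) = 170997 × 2 = 341994.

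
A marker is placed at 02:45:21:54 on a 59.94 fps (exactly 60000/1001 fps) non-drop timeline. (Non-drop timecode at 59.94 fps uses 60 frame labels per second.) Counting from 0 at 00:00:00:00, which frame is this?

595314

Total seconds to the label: (2 × 3600 + 45 × 60 + 21) = 9921.
Frame index = 9921 × 60 + 54 = 595314.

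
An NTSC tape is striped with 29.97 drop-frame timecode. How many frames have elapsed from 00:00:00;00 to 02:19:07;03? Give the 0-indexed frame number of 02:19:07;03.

As if non-drop at 30 labels/s: (2 × 3600 + 19 × 60 + 7) × 30 + 3 = 250413.
Minute boundaries passed: 139; those not divisible by 10: 139 − 13 = 126; dropped labels = 2 × 126 = 252.
Actual frame index = 250413 − 252 = 250161.

250161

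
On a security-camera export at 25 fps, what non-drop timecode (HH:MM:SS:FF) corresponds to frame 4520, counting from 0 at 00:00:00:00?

4520 ÷ 25 = 180 full seconds, remainder 20 frames.
180 s = 0 h 3 min 0 s.
Timecode: 00:03:00:20.

00:03:00:20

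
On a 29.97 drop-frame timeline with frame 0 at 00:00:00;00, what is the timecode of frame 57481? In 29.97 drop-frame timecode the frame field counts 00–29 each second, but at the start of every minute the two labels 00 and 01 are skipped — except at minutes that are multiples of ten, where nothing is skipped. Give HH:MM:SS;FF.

00:31:57;27

Ten DF minutes hold 17982 frames, so frame 57481 lies in block 3 (frames 53946–71927) with 3535 frames into that block.
The block's first minute is 1800 frames and the rest 1798 each; 3535 frames reaches minute 1, so 3 × 18 + 1 × 2 = 56 labels have been skipped so far.
Adding those back, label number 57481 + 56 = 57537 at 30 labels/s is 1917 s + 27 f = 0 h 31 min 57 s frame 27, i.e. 00:31:57;27.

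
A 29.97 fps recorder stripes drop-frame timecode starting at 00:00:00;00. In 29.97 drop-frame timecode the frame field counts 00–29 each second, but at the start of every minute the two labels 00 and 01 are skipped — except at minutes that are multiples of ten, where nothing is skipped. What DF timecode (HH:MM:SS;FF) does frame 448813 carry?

Each 10-minute DF block holds 10 × 60 × 30 − 9 × 2 = 17982 frames. 448813 ÷ 17982 → 24 full blocks, remainder 17245.
Within the partial block the first minute is 1800 frames and each further minute 1798, so 9 further minute boundaries passed. Total skipped labels = 18 × 24 + 2 × 9 = 450.
Non-drop label index = 448813 + 450 = 449263; at 30 labels/s that is 04:09:35:13, i.e. DF 04:09:35;13.

04:09:35;13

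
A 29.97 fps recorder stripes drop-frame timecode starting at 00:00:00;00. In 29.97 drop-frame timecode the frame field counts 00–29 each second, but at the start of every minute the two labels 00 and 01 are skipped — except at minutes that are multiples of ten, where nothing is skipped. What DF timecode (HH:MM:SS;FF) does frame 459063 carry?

04:15:17;13

Ten DF minutes hold 17982 frames, so frame 459063 lies in block 25 (frames 449550–467531) with 9513 frames into that block.
The block's first minute is 1800 frames and the rest 1798 each; 9513 frames reaches minute 5, so 25 × 18 + 5 × 2 = 460 labels have been skipped so far.
Adding those back, label number 459063 + 460 = 459523 at 30 labels/s is 15317 s + 13 f = 4 h 15 min 17 s frame 13, i.e. 04:15:17;13.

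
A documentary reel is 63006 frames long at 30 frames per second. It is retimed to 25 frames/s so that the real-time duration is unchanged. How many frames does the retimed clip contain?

52505 frames

Target frames = source frames × (target rate / source rate) = 63006 × (25)/(30) = 63006 × 5/6 = 52505.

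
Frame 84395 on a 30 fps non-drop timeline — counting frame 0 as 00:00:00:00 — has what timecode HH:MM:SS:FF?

00:46:53:05

84395 ÷ 30 = 2813 full seconds, remainder 5 frames.
2813 s = 0 h 46 min 53 s.
Timecode: 00:46:53:05.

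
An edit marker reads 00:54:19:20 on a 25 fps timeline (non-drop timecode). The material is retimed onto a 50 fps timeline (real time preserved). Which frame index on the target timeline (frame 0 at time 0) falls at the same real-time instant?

frame 162990

Source frame index: (0×3600 + 54×60 + 19) × 25 + 20 = 81495.
Real time: 81495 / (25) = 16299/5 s.
Target frame: (16299/5) × (50) = 162990.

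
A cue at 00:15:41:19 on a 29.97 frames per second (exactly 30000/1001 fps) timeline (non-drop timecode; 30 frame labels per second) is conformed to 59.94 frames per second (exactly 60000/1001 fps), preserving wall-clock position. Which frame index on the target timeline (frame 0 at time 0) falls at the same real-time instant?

frame 56498

Source frame index: (0×3600 + 15×60 + 41) × 30 + 19 = 28249.
Real time: 28249 / (30000/1001) = 28277249/30000 s.
Target frame: (28277249/30000) × (60000/1001) = 56498.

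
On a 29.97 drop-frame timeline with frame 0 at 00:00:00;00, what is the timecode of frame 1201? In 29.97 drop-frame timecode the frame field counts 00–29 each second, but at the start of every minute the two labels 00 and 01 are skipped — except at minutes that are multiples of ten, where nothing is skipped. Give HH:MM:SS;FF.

Each 10-minute DF block holds 10 × 60 × 30 − 9 × 2 = 17982 frames. 1201 ÷ 17982 → 0 full blocks, remainder 1201.
Within the partial block the first minute is 1800 frames and each further minute 1798, so 0 further minute boundaries passed. Total skipped labels = 18 × 0 + 2 × 0 = 0.
Non-drop label index = 1201 + 0 = 1201; at 30 labels/s that is 00:00:40:01, i.e. DF 00:00:40;01.

00:00:40;01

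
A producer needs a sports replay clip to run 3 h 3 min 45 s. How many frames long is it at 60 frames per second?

3 h 3 min 45 s = 11025 s.
Frames = 11025 × 60 = 661500.

661500 frames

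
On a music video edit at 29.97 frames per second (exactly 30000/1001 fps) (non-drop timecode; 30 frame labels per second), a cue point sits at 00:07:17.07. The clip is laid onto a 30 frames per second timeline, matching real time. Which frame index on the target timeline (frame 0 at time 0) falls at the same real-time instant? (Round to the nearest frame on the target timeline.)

frame 13130

Source frame index: (0×3600 + 7×60 + 17) × 30 + 7 = 13117.
Real time: 13117 / (30000/1001) = 13130117/30000 s.
Target frame: (13130117/30000) × (30) = 13130117/1000 ≈ 13130.117 → 13130.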